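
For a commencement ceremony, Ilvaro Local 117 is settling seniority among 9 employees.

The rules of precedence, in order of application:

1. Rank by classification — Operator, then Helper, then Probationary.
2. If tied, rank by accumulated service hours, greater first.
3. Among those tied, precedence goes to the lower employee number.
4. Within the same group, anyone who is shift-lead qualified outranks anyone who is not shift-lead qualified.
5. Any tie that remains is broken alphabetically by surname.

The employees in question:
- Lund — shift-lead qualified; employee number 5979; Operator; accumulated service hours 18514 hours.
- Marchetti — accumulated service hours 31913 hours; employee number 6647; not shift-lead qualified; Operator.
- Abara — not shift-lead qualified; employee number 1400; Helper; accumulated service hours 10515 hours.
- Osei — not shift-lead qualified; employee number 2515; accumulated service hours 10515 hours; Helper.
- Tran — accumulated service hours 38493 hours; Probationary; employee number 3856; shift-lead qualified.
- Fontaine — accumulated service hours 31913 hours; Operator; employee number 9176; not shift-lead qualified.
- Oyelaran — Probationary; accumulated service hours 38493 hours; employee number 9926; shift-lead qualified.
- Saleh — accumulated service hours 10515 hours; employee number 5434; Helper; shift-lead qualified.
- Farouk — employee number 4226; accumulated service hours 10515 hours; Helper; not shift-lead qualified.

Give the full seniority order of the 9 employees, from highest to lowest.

By classification: Marchetti, Fontaine and Lund (Operator); then Abara, Osei, Farouk and Saleh (Helper); then Tran and Oyelaran (Probationary).
Among Marchetti, Fontaine and Lund, by accumulated service hours (higher first): Marchetti and Fontaine (31913 hours) before Lund (18514 hours).
Among Marchetti and Fontaine, by employee number (lower first): Marchetti (6647) before Fontaine (9176).
Abara, Osei, Farouk and Saleh all have accumulated service hours 10515 hours, so the next rule applies.
Among Abara, Osei, Farouk and Saleh, by employee number (lower first): Abara (1400) before Osei (2515) before Farouk (4226) before Saleh (5434).
Tran and Oyelaran both have accumulated service hours 38493 hours, so the next rule applies.
Among Tran and Oyelaran, by employee number (lower first): Tran (3856) before Oyelaran (9926).
Full order: Marchetti, Fontaine, Lund, Abara, Osei, Farouk, Saleh, Tran, Oyelaran.

Marchetti, Fontaine, Lund, Abara, Osei, Farouk, Saleh, Tran, Oyelaran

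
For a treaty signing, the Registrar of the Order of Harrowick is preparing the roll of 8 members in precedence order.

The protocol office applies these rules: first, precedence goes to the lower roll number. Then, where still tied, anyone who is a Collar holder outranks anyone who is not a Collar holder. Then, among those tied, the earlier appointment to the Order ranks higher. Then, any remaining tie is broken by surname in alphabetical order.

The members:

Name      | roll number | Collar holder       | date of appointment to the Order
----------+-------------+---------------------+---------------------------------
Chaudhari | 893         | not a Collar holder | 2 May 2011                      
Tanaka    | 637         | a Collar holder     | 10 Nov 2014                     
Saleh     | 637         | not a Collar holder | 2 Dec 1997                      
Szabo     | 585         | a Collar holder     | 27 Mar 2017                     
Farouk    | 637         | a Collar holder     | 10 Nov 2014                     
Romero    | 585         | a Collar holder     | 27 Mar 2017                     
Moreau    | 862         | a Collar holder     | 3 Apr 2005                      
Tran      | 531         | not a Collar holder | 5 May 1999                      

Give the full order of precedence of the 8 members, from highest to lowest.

By roll number (lower first): Tran (531); then Romero and Szabo (both 585); then Farouk, Tanaka and Saleh (each 637); then Moreau (862); then Chaudhari (893).
Romero and Szabo are each a Collar holder, so the next rule applies.
Romero and Szabo both have date of appointment to the Order 27 Mar 2017, so the next rule applies.
Among Romero and Szabo, alphabetically by surname: Romero before Szabo.
Among Farouk, Tanaka and Saleh, a Collar holder before not a Collar holder: Farouk and Tanaka (a Collar holder) before Saleh (not a Collar holder).
Farouk and Tanaka both have date of appointment to the Order 10 Nov 2014, so the next rule applies.
Among Farouk and Tanaka, alphabetically by surname: Farouk before Tanaka.
Full order: Tran, Romero, Szabo, Farouk, Tanaka, Saleh, Moreau, Chaudhari.

Tran, Romero, Szabo, Farouk, Tanaka, Saleh, Moreau, Chaudhari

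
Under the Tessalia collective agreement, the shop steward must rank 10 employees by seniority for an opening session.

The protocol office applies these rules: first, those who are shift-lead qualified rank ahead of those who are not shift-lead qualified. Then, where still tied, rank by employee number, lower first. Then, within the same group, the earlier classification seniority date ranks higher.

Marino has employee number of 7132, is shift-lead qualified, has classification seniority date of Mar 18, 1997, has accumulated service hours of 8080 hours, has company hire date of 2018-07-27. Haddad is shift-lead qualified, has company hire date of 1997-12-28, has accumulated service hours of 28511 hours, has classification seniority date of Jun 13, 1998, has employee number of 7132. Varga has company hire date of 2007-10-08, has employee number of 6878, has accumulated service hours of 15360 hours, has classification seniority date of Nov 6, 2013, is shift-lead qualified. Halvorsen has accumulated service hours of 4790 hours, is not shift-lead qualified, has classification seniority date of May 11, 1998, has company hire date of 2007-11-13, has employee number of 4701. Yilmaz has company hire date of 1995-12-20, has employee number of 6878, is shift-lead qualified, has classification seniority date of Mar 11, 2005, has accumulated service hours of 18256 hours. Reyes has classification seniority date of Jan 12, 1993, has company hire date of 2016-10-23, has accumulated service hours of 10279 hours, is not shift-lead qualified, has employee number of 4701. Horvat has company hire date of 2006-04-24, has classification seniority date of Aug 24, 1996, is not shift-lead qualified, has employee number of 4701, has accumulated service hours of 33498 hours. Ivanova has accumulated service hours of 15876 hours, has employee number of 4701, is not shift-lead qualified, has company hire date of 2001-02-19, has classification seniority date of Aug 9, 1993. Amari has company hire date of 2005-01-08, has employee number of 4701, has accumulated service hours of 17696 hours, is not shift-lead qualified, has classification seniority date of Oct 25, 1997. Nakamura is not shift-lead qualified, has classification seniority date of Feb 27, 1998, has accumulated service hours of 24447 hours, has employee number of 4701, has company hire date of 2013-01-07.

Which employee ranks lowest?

Halvorsen

By the first rule: Yilmaz, Varga, Marino and Haddad (each shift-lead qualified); then Reyes, Ivanova, Horvat, Amari, Nakamura and Halvorsen (each not shift-lead qualified).
Among Yilmaz, Varga, Marino and Haddad, by employee number (lower first): Yilmaz and Varga (6878) before Marino and Haddad (7132).
Among Yilmaz and Varga, by classification seniority date (earlier first): Yilmaz (Mar 11, 2005) before Varga (Nov 6, 2013).
Among Marino and Haddad, by classification seniority date (earlier first): Marino (Mar 18, 1997) before Haddad (Jun 13, 1998).
Reyes, Ivanova, Horvat, Amari, Nakamura and Halvorsen all have employee number 4701, so the next rule applies.
Among Reyes, Ivanova, Horvat, Amari, Nakamura and Halvorsen, by classification seniority date (earlier first): Reyes (Jan 12, 1993) before Ivanova (Aug 9, 1993) before Horvat (Aug 24, 1996) before Amari (Oct 25, 1997) before Nakamura (Feb 27, 1998) before Halvorsen (May 11, 1998).
Order: Yilmaz, Varga, Marino, Haddad, Reyes, Ivanova, Horvat, Amari, Nakamura, Halvorsen.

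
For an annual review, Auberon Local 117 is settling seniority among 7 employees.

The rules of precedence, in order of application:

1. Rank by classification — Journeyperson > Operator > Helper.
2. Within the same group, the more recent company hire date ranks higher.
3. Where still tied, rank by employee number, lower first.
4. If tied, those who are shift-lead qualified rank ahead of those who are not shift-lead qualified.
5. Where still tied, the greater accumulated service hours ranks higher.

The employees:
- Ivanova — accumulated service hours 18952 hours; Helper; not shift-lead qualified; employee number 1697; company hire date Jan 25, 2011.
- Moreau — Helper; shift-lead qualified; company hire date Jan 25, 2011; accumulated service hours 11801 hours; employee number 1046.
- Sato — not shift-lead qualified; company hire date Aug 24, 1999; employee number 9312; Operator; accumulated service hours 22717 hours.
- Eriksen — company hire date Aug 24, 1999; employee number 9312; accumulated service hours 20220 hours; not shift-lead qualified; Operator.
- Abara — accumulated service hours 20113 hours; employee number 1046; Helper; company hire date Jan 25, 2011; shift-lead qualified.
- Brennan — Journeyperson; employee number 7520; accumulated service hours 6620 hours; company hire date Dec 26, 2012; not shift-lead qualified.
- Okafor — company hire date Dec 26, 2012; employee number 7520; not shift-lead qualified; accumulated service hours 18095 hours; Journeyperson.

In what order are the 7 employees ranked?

Okafor, Brennan, Sato, Eriksen, Abara, Moreau, Ivanova

By classification: Okafor and Brennan (Journeyperson); then Sato and Eriksen (Operator); then Abara, Moreau and Ivanova (Helper).
Okafor and Brennan both have company hire date Dec 26, 2012, so the next rule applies.
Okafor and Brennan both have employee number 7520, so the next rule applies.
Okafor and Brennan are each not shift-lead qualified, so the next rule applies.
Among Okafor and Brennan, by accumulated service hours (higher first): Okafor (18095 hours) before Brennan (6620 hours).
Sato and Eriksen both have company hire date Aug 24, 1999, so the next rule applies.
Sato and Eriksen both have employee number 9312, so the next rule applies.
Sato and Eriksen are each not shift-lead qualified, so the next rule applies.
Among Sato and Eriksen, by accumulated service hours (higher first): Sato (22717 hours) before Eriksen (20220 hours).
Abara, Moreau and Ivanova all have company hire date Jan 25, 2011, so the next rule applies.
Among Abara, Moreau and Ivanova, by employee number (lower first): Abara and Moreau (1046) before Ivanova (1697).
Abara and Moreau are each shift-lead qualified, so the next rule applies.
Among Abara and Moreau, by accumulated service hours (higher first): Abara (20113 hours) before Moreau (11801 hours).
Full order: Okafor, Brennan, Sato, Eriksen, Abara, Moreau, Ivanova.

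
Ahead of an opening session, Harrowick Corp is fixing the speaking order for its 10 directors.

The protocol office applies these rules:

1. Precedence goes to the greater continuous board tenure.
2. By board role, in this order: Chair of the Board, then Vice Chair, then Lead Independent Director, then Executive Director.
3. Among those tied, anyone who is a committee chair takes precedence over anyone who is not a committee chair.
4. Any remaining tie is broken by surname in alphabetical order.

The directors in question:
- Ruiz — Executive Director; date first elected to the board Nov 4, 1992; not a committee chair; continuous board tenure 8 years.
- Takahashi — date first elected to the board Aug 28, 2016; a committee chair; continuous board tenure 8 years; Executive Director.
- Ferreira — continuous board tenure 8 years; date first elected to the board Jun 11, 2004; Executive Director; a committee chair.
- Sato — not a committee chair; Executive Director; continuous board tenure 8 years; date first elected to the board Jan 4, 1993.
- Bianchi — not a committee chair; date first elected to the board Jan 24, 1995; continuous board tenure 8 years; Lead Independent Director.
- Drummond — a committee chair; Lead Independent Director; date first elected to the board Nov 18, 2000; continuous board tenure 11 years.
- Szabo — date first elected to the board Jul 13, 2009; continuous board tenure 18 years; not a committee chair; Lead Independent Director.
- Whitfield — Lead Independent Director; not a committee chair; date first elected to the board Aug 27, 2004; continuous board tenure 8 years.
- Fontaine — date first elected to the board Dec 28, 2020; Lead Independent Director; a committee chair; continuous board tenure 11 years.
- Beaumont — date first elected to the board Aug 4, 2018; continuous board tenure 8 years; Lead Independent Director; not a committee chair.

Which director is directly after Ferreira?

By continuous board tenure (higher first): Szabo (18 years); then Drummond and Fontaine (both 11 years); then Beaumont, Bianchi, Whitfield, Ferreira, Takahashi, Ruiz and Sato (each 8 years).
Drummond and Fontaine are each Lead Independent Director, so the next rule applies.
Drummond and Fontaine are each a committee chair, so the next rule applies.
Among Drummond and Fontaine, alphabetically by surname: Drummond before Fontaine.
Among Beaumont, Bianchi, Whitfield, Ferreira, Takahashi, Ruiz and Sato, by board role: Beaumont, Bianchi and Whitfield (Lead Independent Director) before Ferreira, Takahashi, Ruiz and Sato (Executive Director).
Beaumont, Bianchi and Whitfield are each not a committee chair, so the next rule applies.
Among Beaumont, Bianchi and Whitfield, alphabetically by surname: Beaumont before Bianchi before Whitfield.
Among Ferreira, Takahashi, Ruiz and Sato, a committee chair before not a committee chair: Ferreira and Takahashi (a committee chair) before Ruiz and Sato (not a committee chair).
Among Ferreira and Takahashi, alphabetically by surname: Ferreira before Takahashi.
Among Ruiz and Sato, alphabetically by surname: Ruiz before Sato.
Order: Szabo, Drummond, Fontaine, Beaumont, Bianchi, Whitfield, Ferreira, Takahashi, Ruiz, Sato.

Takahashi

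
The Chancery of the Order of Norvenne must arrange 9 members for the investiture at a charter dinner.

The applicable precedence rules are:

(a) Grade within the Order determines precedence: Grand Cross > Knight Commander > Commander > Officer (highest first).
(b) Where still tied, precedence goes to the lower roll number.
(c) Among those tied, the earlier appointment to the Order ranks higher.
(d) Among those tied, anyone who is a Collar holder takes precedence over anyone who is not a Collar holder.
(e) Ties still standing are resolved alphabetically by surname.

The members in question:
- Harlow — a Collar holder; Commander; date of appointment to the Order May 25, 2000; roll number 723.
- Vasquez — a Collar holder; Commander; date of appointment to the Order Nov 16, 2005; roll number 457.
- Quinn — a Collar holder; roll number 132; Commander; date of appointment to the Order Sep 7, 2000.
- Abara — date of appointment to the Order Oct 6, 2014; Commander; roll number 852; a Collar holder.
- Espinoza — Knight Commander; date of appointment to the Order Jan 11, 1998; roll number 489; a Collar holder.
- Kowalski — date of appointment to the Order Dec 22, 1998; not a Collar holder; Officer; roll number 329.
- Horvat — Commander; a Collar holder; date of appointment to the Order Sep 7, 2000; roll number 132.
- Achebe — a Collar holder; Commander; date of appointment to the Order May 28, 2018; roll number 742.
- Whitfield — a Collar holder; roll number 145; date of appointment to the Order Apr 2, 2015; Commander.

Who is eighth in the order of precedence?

Abara

By grade within the Order: Espinoza (Knight Commander); then Horvat, Quinn, Whitfield, Vasquez, Harlow, Achebe and Abara (Commander); then Kowalski (Officer).
Among Horvat, Quinn, Whitfield, Vasquez, Harlow, Achebe and Abara, by roll number (lower first): Horvat and Quinn (132) before Whitfield (145) before Vasquez (457) before Harlow (723) before Achebe (742) before Abara (852).
Horvat and Quinn both have date of appointment to the Order Sep 7, 2000, so the next rule applies.
Horvat and Quinn are each a Collar holder, so the next rule applies.
Among Horvat and Quinn, alphabetically by surname: Horvat before Quinn.
Order: Espinoza, Horvat, Quinn, Whitfield, Vasquez, Harlow, Achebe, Abara, Kowalski.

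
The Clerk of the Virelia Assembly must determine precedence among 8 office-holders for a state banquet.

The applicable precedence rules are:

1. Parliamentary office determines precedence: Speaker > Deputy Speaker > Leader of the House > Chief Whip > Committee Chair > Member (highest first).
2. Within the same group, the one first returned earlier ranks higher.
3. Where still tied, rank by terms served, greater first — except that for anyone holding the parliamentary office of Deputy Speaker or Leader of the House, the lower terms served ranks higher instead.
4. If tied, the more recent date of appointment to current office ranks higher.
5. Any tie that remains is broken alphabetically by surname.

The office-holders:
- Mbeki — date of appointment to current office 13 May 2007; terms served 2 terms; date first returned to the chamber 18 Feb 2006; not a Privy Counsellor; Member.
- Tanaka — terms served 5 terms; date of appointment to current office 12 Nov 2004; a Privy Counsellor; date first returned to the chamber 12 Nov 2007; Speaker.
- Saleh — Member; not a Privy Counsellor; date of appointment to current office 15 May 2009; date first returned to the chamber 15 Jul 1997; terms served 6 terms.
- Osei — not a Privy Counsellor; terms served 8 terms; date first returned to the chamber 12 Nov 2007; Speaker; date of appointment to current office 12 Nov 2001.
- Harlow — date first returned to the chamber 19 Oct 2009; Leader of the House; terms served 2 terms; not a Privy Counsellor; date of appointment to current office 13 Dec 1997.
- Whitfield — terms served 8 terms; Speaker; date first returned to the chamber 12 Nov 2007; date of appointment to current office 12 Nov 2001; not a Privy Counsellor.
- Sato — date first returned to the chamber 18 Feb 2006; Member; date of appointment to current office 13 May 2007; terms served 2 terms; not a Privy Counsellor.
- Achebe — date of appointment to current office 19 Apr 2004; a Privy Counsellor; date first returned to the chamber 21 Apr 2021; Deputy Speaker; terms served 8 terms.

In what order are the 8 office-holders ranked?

Osei, Whitfield, Tanaka, Achebe, Harlow, Saleh, Mbeki, Sato

By parliamentary office: Osei, Whitfield and Tanaka (Speaker); then Achebe (Deputy Speaker); then Harlow (Leader of the House); then Saleh, Mbeki and Sato (Member).
Osei, Whitfield and Tanaka all have date first returned to the chamber 12 Nov 2007, so the next rule applies.
Among Osei, Whitfield and Tanaka, by terms served (higher first): Osei and Whitfield (8 terms) before Tanaka (5 terms).
Osei and Whitfield both have date of appointment to current office 12 Nov 2001, so the next rule applies.
Among Osei and Whitfield, alphabetically by surname: Osei before Whitfield.
Among Saleh, Mbeki and Sato, by date first returned to the chamber (earlier first): Saleh (15 Jul 1997) before Mbeki and Sato (18 Feb 2006).
Mbeki and Sato both have terms served 2 terms, so the next rule applies.
Mbeki and Sato both have date of appointment to current office 13 May 2007, so the next rule applies.
Among Mbeki and Sato, alphabetically by surname: Mbeki before Sato.
Full order: Osei, Whitfield, Tanaka, Achebe, Harlow, Saleh, Mbeki, Sato.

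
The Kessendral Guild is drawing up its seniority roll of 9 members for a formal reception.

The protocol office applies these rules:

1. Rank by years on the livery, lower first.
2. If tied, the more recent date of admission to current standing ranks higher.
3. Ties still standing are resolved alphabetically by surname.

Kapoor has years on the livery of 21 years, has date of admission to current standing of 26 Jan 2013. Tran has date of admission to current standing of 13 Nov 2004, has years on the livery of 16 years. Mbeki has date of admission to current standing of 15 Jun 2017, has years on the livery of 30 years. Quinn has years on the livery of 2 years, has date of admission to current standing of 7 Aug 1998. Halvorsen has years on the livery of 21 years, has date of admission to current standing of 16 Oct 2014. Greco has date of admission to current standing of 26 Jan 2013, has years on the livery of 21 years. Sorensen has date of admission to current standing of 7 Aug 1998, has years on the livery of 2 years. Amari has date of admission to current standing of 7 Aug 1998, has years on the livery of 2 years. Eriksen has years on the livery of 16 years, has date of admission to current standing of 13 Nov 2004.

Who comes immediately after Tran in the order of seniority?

Halvorsen

By years on the livery (lower first): Amari, Quinn and Sorensen (each 2 years); then Eriksen and Tran (both 16 years); then Halvorsen, Greco and Kapoor (each 21 years); then Mbeki (30 years).
Amari, Quinn and Sorensen all have date of admission to current standing 7 Aug 1998, so the next rule applies.
Among Amari, Quinn and Sorensen, alphabetically by surname: Amari before Quinn before Sorensen.
Eriksen and Tran both have date of admission to current standing 13 Nov 2004, so the next rule applies.
Among Eriksen and Tran, alphabetically by surname: Eriksen before Tran.
Among Halvorsen, Greco and Kapoor, by date of admission to current standing (later first): Halvorsen (16 Oct 2014) before Greco and Kapoor (26 Jan 2013).
Among Greco and Kapoor, alphabetically by surname: Greco before Kapoor.
Order: Amari, Quinn, Sorensen, Eriksen, Tran, Halvorsen, Greco, Kapoor, Mbeki.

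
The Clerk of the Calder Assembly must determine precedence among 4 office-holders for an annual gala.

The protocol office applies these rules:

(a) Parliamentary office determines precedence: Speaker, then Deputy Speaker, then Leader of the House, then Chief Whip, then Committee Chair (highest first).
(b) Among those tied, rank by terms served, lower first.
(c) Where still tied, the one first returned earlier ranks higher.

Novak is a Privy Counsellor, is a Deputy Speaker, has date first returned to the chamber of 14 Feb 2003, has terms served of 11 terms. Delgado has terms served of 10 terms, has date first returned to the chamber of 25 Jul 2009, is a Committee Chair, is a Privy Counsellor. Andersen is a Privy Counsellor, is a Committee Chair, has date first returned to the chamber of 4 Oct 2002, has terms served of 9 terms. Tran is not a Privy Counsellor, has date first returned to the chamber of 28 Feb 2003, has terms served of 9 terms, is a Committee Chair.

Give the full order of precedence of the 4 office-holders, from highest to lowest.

Novak, Andersen, Tran, Delgado

By parliamentary office: Novak (Deputy Speaker); then Andersen, Tran and Delgado (Committee Chair).
Among Andersen, Tran and Delgado, by terms served (lower first): Andersen and Tran (9 terms) before Delgado (10 terms).
Among Andersen and Tran, by date first returned to the chamber (earlier first): Andersen (4 Oct 2002) before Tran (28 Feb 2003).
Full order: Novak, Andersen, Tran, Delgado.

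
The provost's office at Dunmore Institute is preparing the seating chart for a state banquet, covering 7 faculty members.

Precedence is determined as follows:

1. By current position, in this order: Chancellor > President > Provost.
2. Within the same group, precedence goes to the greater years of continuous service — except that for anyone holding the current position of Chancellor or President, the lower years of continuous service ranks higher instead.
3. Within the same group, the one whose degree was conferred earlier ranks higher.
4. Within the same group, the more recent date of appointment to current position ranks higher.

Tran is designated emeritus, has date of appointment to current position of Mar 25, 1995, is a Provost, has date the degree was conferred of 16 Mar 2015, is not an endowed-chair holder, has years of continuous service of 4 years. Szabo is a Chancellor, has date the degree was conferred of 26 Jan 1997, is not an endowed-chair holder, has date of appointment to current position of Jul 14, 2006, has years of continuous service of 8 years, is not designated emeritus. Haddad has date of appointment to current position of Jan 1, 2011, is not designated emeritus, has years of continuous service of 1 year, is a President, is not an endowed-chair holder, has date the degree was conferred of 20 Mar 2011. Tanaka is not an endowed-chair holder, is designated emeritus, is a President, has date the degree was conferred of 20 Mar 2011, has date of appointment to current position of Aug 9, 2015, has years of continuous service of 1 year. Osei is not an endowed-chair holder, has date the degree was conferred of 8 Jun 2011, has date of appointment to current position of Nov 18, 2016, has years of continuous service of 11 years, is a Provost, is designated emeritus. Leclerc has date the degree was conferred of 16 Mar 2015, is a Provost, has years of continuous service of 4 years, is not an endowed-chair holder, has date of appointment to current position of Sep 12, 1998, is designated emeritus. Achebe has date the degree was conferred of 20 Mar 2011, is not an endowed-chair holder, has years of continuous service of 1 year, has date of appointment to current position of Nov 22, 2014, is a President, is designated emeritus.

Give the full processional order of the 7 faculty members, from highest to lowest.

Szabo, Tanaka, Achebe, Haddad, Osei, Leclerc, Tran

By current position: Szabo (Chancellor); then Tanaka, Achebe and Haddad (President); then Osei, Leclerc and Tran (Provost).
Tanaka, Achebe and Haddad all have years of continuous service 1 year, so the next rule applies.
Tanaka, Achebe and Haddad all have date the degree was conferred 20 Mar 2011, so the next rule applies.
Among Tanaka, Achebe and Haddad, by date of appointment to current position (later first): Tanaka (Aug 9, 2015) before Achebe (Nov 22, 2014) before Haddad (Jan 1, 2011).
Among Osei, Leclerc and Tran, by years of continuous service (higher first): Osei (11 years) before Leclerc and Tran (4 years).
Leclerc and Tran both have date the degree was conferred 16 Mar 2015, so the next rule applies.
Among Leclerc and Tran, by date of appointment to current position (later first): Leclerc (Sep 12, 1998) before Tran (Mar 25, 1995).
Full order: Szabo, Tanaka, Achebe, Haddad, Osei, Leclerc, Tran.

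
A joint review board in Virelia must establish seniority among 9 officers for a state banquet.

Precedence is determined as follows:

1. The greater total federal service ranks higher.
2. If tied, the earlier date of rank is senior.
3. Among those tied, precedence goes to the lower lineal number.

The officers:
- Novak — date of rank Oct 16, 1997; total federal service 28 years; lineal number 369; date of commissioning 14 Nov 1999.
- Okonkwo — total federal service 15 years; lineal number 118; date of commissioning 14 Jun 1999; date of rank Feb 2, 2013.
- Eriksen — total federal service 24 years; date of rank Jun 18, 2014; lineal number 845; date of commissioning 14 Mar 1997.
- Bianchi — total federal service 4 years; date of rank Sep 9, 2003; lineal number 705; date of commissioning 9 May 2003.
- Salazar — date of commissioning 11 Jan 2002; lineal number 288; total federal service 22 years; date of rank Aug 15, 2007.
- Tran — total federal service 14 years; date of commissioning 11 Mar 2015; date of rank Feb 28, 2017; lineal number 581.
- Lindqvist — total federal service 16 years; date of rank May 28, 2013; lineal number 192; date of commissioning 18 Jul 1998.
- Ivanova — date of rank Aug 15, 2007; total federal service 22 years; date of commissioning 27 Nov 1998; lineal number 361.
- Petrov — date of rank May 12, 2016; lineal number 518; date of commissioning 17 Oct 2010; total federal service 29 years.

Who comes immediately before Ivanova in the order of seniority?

Salazar

By total federal service (higher first): Petrov (29 years); then Novak (28 years); then Eriksen (24 years); then Salazar and Ivanova (both 22 years); then Lindqvist (16 years); then Okonkwo (15 years); then Tran (14 years); then Bianchi (4 years).
Salazar and Ivanova both have date of rank Aug 15, 2007, so the next rule applies.
Among Salazar and Ivanova, by lineal number (lower first): Salazar (288) before Ivanova (361).
Order: Petrov, Novak, Eriksen, Salazar, Ivanova, Lindqvist, Okonkwo, Tran, Bianchi.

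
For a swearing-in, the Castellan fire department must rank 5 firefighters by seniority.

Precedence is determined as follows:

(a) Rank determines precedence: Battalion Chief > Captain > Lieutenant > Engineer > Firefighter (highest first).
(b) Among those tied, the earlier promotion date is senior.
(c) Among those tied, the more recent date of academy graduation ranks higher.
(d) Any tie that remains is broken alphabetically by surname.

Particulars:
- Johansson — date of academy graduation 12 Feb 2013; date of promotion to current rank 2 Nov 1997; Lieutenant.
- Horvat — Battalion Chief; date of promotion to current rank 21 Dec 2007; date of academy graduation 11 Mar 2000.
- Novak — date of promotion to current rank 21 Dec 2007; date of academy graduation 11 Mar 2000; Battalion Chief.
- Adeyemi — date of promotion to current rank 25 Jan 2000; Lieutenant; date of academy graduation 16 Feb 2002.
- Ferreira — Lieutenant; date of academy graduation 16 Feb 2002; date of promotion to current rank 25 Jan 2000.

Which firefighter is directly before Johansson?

Novak

By rank: Horvat and Novak (Battalion Chief); then Johansson, Adeyemi and Ferreira (Lieutenant).
Horvat and Novak both have date of promotion to current rank 21 Dec 2007, so the next rule applies.
Horvat and Novak both have date of academy graduation 11 Mar 2000, so the next rule applies.
Among Horvat and Novak, alphabetically by surname: Horvat before Novak.
Among Johansson, Adeyemi and Ferreira, by date of promotion to current rank (earlier first): Johansson (2 Nov 1997) before Adeyemi and Ferreira (25 Jan 2000).
Adeyemi and Ferreira both have date of academy graduation 16 Feb 2002, so the next rule applies.
Among Adeyemi and Ferreira, alphabetically by surname: Adeyemi before Ferreira.
Order: Horvat, Novak, Johansson, Adeyemi, Ferreira.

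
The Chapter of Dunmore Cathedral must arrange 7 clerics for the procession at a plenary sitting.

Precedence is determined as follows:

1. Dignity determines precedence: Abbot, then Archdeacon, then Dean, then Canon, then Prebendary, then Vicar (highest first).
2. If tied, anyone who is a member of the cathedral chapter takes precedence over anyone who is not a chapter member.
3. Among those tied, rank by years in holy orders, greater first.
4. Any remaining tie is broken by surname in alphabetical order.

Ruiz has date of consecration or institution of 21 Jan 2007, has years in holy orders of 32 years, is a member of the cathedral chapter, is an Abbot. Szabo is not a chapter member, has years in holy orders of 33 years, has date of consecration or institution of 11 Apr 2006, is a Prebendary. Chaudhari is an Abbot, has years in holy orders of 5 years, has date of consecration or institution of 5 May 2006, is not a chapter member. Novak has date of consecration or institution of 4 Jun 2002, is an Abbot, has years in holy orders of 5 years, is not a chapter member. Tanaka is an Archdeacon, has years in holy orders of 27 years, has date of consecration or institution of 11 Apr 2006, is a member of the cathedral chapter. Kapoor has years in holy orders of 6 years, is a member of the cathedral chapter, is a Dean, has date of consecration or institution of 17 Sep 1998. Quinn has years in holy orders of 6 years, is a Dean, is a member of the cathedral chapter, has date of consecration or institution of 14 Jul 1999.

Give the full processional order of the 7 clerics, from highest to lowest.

By dignity: Ruiz, Chaudhari and Novak (Abbot); then Tanaka (Archdeacon); then Kapoor and Quinn (Dean); then Szabo (Prebendary).
Among Ruiz, Chaudhari and Novak, a member of the cathedral chapter before not a chapter member: Ruiz (a member of the cathedral chapter) before Chaudhari and Novak (not a chapter member).
Chaudhari and Novak both have years in holy orders 5 years, so the next rule applies.
Among Chaudhari and Novak, alphabetically by surname: Chaudhari before Novak.
Kapoor and Quinn are each a member of the cathedral chapter, so the next rule applies.
Kapoor and Quinn both have years in holy orders 6 years, so the next rule applies.
Among Kapoor and Quinn, alphabetically by surname: Kapoor before Quinn.
Full order: Ruiz, Chaudhari, Novak, Tanaka, Kapoor, Quinn, Szabo.

Ruiz, Chaudhari, Novak, Tanaka, Kapoor, Quinn, Szabo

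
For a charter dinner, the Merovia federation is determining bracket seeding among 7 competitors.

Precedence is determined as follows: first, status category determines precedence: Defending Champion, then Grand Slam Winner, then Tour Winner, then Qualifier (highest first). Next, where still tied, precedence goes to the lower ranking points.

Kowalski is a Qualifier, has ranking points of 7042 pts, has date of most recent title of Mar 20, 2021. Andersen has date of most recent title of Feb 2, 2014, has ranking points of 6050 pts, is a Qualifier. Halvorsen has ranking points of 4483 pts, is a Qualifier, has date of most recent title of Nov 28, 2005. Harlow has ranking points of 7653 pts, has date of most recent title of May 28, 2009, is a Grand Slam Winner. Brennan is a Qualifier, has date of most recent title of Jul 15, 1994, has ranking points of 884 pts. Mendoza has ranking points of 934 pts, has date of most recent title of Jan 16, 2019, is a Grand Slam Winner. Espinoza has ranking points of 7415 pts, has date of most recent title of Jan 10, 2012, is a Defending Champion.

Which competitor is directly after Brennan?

By status category: Espinoza (Defending Champion); then Mendoza and Harlow (Grand Slam Winner); then Brennan, Halvorsen, Andersen and Kowalski (Qualifier).
Among Mendoza and Harlow, by ranking points (lower first): Mendoza (934 pts) before Harlow (7653 pts).
Among Brennan, Halvorsen, Andersen and Kowalski, by ranking points (lower first): Brennan (884 pts) before Halvorsen (4483 pts) before Andersen (6050 pts) before Kowalski (7042 pts).
Order: Espinoza, Mendoza, Harlow, Brennan, Halvorsen, Andersen, Kowalski.

Halvorsen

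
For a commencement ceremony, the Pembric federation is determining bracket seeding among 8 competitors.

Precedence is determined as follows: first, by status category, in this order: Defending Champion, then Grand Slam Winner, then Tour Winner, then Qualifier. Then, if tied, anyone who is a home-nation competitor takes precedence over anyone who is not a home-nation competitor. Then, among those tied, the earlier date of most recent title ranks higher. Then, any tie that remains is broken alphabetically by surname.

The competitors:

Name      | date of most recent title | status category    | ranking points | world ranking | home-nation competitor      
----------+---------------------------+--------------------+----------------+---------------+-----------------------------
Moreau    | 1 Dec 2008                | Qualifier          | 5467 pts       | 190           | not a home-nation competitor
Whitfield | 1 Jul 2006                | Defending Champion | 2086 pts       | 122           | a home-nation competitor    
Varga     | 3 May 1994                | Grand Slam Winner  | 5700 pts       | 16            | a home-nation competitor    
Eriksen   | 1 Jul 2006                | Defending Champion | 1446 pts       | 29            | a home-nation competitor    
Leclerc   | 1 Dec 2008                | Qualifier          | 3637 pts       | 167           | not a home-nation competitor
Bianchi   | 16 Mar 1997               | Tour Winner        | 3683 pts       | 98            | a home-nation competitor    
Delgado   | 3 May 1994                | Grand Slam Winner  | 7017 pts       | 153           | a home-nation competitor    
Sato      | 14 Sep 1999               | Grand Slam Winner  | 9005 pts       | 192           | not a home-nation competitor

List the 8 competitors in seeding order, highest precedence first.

By status category: Eriksen and Whitfield (Defending Champion); then Delgado, Varga and Sato (Grand Slam Winner); then Bianchi (Tour Winner); then Leclerc and Moreau (Qualifier).
Eriksen and Whitfield are each a home-nation competitor, so the next rule applies.
Eriksen and Whitfield both have date of most recent title 1 Jul 2006, so the next rule applies.
Among Eriksen and Whitfield, alphabetically by surname: Eriksen before Whitfield.
Among Delgado, Varga and Sato, a home-nation competitor before not a home-nation competitor: Delgado and Varga (a home-nation competitor) before Sato (not a home-nation competitor).
Delgado and Varga both have date of most recent title 3 May 1994, so the next rule applies.
Among Delgado and Varga, alphabetically by surname: Delgado before Varga.
Leclerc and Moreau are each not a home-nation competitor, so the next rule applies.
Leclerc and Moreau both have date of most recent title 1 Dec 2008, so the next rule applies.
Among Leclerc and Moreau, alphabetically by surname: Leclerc before Moreau.
Full order: Eriksen, Whitfield, Delgado, Varga, Sato, Bianchi, Leclerc, Moreau.

Eriksen, Whitfield, Delgado, Varga, Sato, Bianchi, Leclerc, Moreau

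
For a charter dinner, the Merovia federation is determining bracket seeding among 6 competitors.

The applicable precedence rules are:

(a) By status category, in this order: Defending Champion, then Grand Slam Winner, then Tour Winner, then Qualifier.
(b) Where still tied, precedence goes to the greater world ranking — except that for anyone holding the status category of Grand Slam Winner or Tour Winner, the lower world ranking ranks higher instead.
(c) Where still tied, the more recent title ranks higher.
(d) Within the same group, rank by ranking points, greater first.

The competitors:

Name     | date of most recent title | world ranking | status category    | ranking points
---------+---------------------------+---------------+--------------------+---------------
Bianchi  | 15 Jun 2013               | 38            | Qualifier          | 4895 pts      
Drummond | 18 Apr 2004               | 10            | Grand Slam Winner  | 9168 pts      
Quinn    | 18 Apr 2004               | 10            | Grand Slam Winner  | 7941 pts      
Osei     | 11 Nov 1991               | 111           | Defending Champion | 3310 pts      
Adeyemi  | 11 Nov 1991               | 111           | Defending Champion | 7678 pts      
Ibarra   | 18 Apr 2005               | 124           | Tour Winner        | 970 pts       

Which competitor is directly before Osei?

Adeyemi

By status category: Adeyemi and Osei (Defending Champion); then Drummond and Quinn (Grand Slam Winner); then Ibarra (Tour Winner); then Bianchi (Qualifier).
Adeyemi and Osei both have world ranking 111, so the next rule applies.
Adeyemi and Osei both have date of most recent title 11 Nov 1991, so the next rule applies.
Among Adeyemi and Osei, by ranking points (higher first): Adeyemi (7678 pts) before Osei (3310 pts).
Drummond and Quinn both have world ranking 10, so the next rule applies.
Drummond and Quinn both have date of most recent title 18 Apr 2004, so the next rule applies.
Among Drummond and Quinn, by ranking points (higher first): Drummond (9168 pts) before Quinn (7941 pts).
Order: Adeyemi, Osei, Drummond, Quinn, Ibarra, Bianchi.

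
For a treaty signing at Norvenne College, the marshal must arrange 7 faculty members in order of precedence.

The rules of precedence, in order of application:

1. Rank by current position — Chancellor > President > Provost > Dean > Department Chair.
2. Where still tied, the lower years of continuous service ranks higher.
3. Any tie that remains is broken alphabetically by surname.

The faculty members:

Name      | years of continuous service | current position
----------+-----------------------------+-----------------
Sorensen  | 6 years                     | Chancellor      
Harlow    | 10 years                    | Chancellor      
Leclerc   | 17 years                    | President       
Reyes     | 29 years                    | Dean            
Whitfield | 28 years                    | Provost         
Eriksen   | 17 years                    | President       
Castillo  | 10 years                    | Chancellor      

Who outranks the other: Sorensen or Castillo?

By current position: Sorensen, Castillo and Harlow (Chancellor); then Eriksen and Leclerc (President); then Whitfield (Provost); then Reyes (Dean).
Among Sorensen, Castillo and Harlow, by years of continuous service (lower first): Sorensen (6 years) before Castillo and Harlow (10 years).
Among Castillo and Harlow, alphabetically by surname: Castillo before Harlow.
Eriksen and Leclerc both have years of continuous service 17 years, so the next rule applies.
Among Eriksen and Leclerc, alphabetically by surname: Eriksen before Leclerc.
So Sorensen takes precedence.

Sorensen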